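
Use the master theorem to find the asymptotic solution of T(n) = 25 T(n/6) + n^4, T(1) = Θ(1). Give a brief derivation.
T(n) = Θ(n^4)

log_6 25 ≈ 1.796. f(n) = n^4 dominates n^(log_6 25) since 4 > 1.796, and the regularity condition a·f(n/b) = 25·(n/6)^4 = (25/1296)·n^4 ≤ c·f(n) holds with c = 25/1296 ≈ 0.0193 < 1. So this is Case 3: T(n) = Θ(f(n)) = Θ(n^4).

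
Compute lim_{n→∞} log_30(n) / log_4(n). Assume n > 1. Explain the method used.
lim = ln(4) / ln(30) = log_30(4)

Change of base: log_30(n) = ln n / ln 30 and log_4(n) = ln n / ln 4. The ratio is (ln n / ln 30) · (ln 4 / ln n) = ln 4 / ln 30, a constant independent of n. So the limit is ln 4 / ln 30 = log_30(4).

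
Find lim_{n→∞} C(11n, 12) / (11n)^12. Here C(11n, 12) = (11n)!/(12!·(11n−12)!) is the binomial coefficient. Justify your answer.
lim = 1/12! = 1/479001600

With N = 11n → ∞: C(N, 12) / N^12 = [N(N−1)…(N−11)] / (12! · N^12) = (1/12!) · 1 · (1 − 1/(11n)) · … · (1 − 11/(11n)). Each factor → 1 as N → ∞, so the limit is 1/12! = 1/479001600.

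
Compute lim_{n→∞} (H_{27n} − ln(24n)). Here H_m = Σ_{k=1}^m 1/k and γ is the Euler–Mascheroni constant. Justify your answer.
lim = ln(9/8) + γ

By Euler-Maclaurin, H_m = ln m + γ + O(1/m). So
  H_{27n} − ln(24n) = ln(27n) + γ − ln(24n) + O(1/n)
                       = ln(27/24) + γ + O(1/n).
Hence the limit is ln(27/24) + γ (= ln(9/8)).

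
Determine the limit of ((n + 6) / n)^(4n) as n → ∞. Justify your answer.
lim = e^24

Rewrite as (1 + 6/n)^(4n). By the standard limit (1 + x/n)^n → e^x, we have (1 + 6/n)^n → e^6, and raising to the 4th power gives e^24.
More precisely, ln[(1 + 6/n)^(4n)] = 4n · ln(1 + 6/n) = 4n · (6/n + O(1/n^2)) = 24 + O(1/n) → 24.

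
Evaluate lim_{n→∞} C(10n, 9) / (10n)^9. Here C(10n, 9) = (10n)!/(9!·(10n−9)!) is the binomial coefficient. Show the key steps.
lim = 1/9! = 1/362880

With N = 10n → ∞: C(N, 9) / N^9 = [N(N−1)…(N−8)] / (9! · N^9) = (1/9!) · 1 · (1 − 1/(10n)) · … · (1 − 8/(10n)). Each factor → 1 as N → ∞, so the limit is 1/9! = 1/362880.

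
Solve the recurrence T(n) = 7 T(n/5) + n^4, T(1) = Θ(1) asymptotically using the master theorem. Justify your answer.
T(n) = Θ(n^4)

log_5 7 ≈ 1.209. f(n) = n^4 dominates n^(log_5 7) since 4 > 1.209, and the regularity condition a·f(n/b) = 7·(n/5)^4 = (7/625)·n^4 ≤ c·f(n) holds with c = 7/625 ≈ 0.0112 < 1. So this is Case 3: T(n) = Θ(f(n)) = Θ(n^4).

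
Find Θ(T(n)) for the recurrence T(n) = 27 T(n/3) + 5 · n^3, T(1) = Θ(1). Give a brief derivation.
T(n) = Θ(n^3 log n)

log_3 27 = 3, and f(n) = 5 · n^3 = Θ(n^(log_3 27)). This is Case 2 of the master theorem: T(n) = Θ(f(n) · log n) = Θ(n^3 log n).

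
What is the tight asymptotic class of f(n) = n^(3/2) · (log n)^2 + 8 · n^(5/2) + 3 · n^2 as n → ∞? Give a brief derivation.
f(n) ∈ Θ(n^(5/2))

Compare the terms by growth order. For large n, n^a · (log n)^b dominates n^a' · (log n)^b' iff a > a', or (a = a' and b > b'). Ranking the 3 terms shows the dominant one is 8 · n^(5/2). Hence f(n) ∈ Θ(n^(5/2)).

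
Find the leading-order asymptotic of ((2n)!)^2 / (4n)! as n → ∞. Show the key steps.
((2n)!)^2/(4n)! ~ ((2π·2n)^(1/2) / sqrt(2)) · 2^(−2·2n)  →  0

Write N = 2n. Stirling: N! ~ sqrt(2π N)(N/e)^N and (2N)! ~ sqrt(2π·2N)·(2N/e)^(2N).
  (N!)^2/(2N)! ~ (2π N)^(2/2) (N/e)^(2N) / [sqrt(2π·2N) (2N/e)^(2N)]
     = (2π N)^(2/2) / sqrt(2π·2N) · (N/(2N))^(2N)
     = (2π N)^((2−1)/2) / sqrt(2) · 2^(−2N).
Since 2^2 > 1, the factor 2^(−2N) decays exponentially, so the ratio → 0. Substituting N = 2n gives the stated form.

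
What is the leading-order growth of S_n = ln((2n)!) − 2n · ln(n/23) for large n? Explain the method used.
S_n ~ 2n · (ln 46 − 1) + O(ln n)

Stirling: ln((2n)!) = 2n ln(2n) − 2n + O(ln n).
  S_n = 2n ln(2n) − 2n − 2n ln(n/23) + O(ln n)
      = 2n ln(2n) − 2n ln n + 2n ln 23 − 2n + O(ln n)
      = 2n ln 2 + 2n ln 23 − 2n + O(ln n)
      = 2n (ln 46 − 1) + O(ln n).
Numerically ln(46) − 1 ≈ 2.8286.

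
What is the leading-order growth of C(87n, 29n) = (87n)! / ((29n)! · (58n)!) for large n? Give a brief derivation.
C(87n, 29n) ~ (27/4)^(29n) · sqrt(3/(4π·29n))

Write N = 29n. Apply Stirling to each factorial:
  (3N)! ~ sqrt(2π·3N) · (3N/e)^(3N),
  N! ~ sqrt(2π N) · (N/e)^N,
  (2N)! ~ sqrt(2π·2N) · (2N/e)^(2N).
The exponential factors combine to (3N)^(3N) / (N^N · (2N)^(2N)) = 3^(3N)/2^(2N) = (3^3/2^2)^N = (27/4)^N.
The square-root prefactors combine to sqrt(2π·3N) / (sqrt(2π N)·sqrt(2π·2N)) = sqrt(3 / (2π·2·N)) = sqrt(3/(4π·29n)).
Substituting N = 29n: C(87n, 29n) ~ (27/4)^(29n) · sqrt(3/(4π·29n)).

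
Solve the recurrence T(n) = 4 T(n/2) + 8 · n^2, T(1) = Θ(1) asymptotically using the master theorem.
T(n) = Θ(n^2 log n)

log_2 4 = 2, and f(n) = 8 · n^2 = Θ(n^(log_2 4)). This is Case 2 of the master theorem: T(n) = Θ(f(n) · log n) = Θ(n^2 log n).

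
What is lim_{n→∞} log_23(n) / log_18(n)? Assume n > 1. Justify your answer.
lim = ln(18) / ln(23) = log_23(18)

Change of base: log_23(n) = ln n / ln 23 and log_18(n) = ln n / ln 18. The ratio is (ln n / ln 23) · (ln 18 / ln n) = ln 18 / ln 23, a constant independent of n. So the limit is ln 18 / ln 23 = log_23(18).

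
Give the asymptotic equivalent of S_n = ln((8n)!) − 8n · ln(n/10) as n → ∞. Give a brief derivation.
S_n ~ 8n · (ln 80 − 1) + O(ln n)

Stirling: ln((8n)!) = 8n ln(8n) − 8n + O(ln n).
  S_n = 8n ln(8n) − 8n − 8n ln(n/10) + O(ln n)
      = 8n ln(8n) − 8n ln n + 8n ln 10 − 8n + O(ln n)
      = 8n ln 8 + 8n ln 10 − 8n + O(ln n)
      = 8n (ln 80 − 1) + O(ln n).
Numerically ln(80) − 1 ≈ 3.3820.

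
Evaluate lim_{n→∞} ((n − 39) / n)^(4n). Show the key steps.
lim = e^(−156)

Rewrite as (1 − 39/n)^(4n). By the standard limit (1 + x/n)^n → e^x, we have (1 − 39/n)^n → e^(−39), and raising to the 4th power gives e^(−156).
More precisely, ln[(1 − 39/n)^(4n)] = 4n · ln(1 − 39/n) = 4n · (-39/n + O(1/n^2)) = -156 + O(1/n) → -156.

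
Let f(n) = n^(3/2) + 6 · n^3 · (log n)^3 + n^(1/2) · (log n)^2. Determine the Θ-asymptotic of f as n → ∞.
f(n) ∈ Θ(n^3 · (log n)^3)

Compare the terms by growth order. For large n, n^a · (log n)^b dominates n^a' · (log n)^b' iff a > a', or (a = a' and b > b'). Ranking the 3 terms shows the dominant one is 6 · n^3 · (log n)^3. Hence f(n) ∈ Θ(n^3 · (log n)^3).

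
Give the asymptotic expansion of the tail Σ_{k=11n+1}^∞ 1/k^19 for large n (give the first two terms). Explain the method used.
Σ_{k>11n} 1/k^19 = 1/(18 · (11n)^18) − 1/(2 · (11n)^19) + O(1/(11n)^20)

Compare to the integral: ∫_{11n}^∞ x^(−19) dx = [−x^(−18)/18]_{11n}^∞ = 1/((19−1)·(11n)^18). The Euler-Maclaurin correction adds −f(11n)/2 = −1/(2·(11n)^19). Euler-Maclaurin then gives
  Σ_{k>11n} 1/k^19 = ∫_{11n}^∞ dx/x^19 − 1/(2·(11n)^19) + O(1/(11n)^20).
(Equivalently this is ζ(19) − Σ_{k≤11n} 1/k^19.)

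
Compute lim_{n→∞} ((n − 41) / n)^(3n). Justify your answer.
lim = e^(−123)

Rewrite as (1 − 41/n)^(3n). By the standard limit (1 + x/n)^n → e^x, we have (1 − 41/n)^n → e^(−41), and raising to the 3rd power gives e^(−123).
More precisely, ln[(1 − 41/n)^(3n)] = 3n · ln(1 − 41/n) = 3n · (-41/n + O(1/n^2)) = -123 + O(1/n) → -123.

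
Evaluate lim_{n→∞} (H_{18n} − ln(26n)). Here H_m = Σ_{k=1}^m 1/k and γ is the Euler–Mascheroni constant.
lim = ln(9/13) + γ

By Euler-Maclaurin, H_m = ln m + γ + O(1/m). So
  H_{18n} − ln(26n) = ln(18n) + γ − ln(26n) + O(1/n)
                       = ln(18/26) + γ + O(1/n).
Hence the limit is ln(18/26) + γ (= ln(9/13)).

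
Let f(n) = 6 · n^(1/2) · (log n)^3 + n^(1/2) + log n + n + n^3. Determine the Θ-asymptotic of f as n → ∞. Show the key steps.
f(n) ∈ Θ(n^3)

Compare the terms by growth order. For large n, n^a · (log n)^b dominates n^a' · (log n)^b' iff a > a', or (a = a' and b > b'). Ranking the 5 terms shows the dominant one is n^3. Hence f(n) ∈ Θ(n^3).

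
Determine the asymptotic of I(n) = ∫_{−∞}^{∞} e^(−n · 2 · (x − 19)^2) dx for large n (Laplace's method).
I(n) = sqrt(π/(2n))

Here φ(x) = 2 · (x − 19)^2 has its unique minimum at x* = 19 with φ(x*) = 0 and φ''(x*) = 4. Laplace's method gives
  I(n) ~ e^(−n φ(x*)) · sqrt(2π / (n · φ''(x*))) = sqrt(2π / (4n)) = sqrt(π/(2n)).
This is exact: substituting u = (x − 19)·sqrt(2n) gives I(n) = (1/sqrt(2n)) ∫_{−∞}^{∞} e^(−u^2) du = sqrt(π/(2n)).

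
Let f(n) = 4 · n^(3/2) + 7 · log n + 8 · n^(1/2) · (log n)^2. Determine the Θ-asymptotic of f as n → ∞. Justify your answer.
f(n) ∈ Θ(n^(3/2))

Compare the terms by growth order. For large n, n^a · (log n)^b dominates n^a' · (log n)^b' iff a > a', or (a = a' and b > b'). Ranking the 3 terms shows the dominant one is 4 · n^(3/2). Hence f(n) ∈ Θ(n^(3/2)).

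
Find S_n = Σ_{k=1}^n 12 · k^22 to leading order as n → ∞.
S_n ~ 12 · n^23 / 23

By integral comparison (Euler-Maclaurin), Σ_{k=1}^n 12 · k^22 = 12 · ∫_0^n x^22 dx + O(n^22) = 12 · n^23/23 + O(n^22). (Equivalently, Faulhaber's formula gives the same leading term.)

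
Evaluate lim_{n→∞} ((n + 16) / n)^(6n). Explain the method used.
lim = e^96

Rewrite as (1 + 16/n)^(6n). By the standard limit (1 + x/n)^n → e^x, we have (1 + 16/n)^n → e^16, and raising to the 6th power gives e^96.
More precisely, ln[(1 + 16/n)^(6n)] = 6n · ln(1 + 16/n) = 6n · (16/n + O(1/n^2)) = 96 + O(1/n) → 96.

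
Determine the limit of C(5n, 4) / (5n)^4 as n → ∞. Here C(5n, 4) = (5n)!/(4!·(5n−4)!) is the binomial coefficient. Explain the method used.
lim = 1/4! = 1/24

With N = 5n → ∞: C(N, 4) / N^4 = [N(N−1)…(N−3)] / (4! · N^4) = (1/4!) · 1 · (1 − 1/(5n)) · (1 − 2/(5n)) · (1 − 3/(5n)). Each factor → 1 as N → ∞, so the limit is 1/4! = 1/24.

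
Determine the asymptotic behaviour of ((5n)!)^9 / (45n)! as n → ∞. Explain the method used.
((5n)!)^9/(45n)! ~ ((2π·5n)^(8/2) / 3) · 9^(−9·5n)  →  0

Write N = 5n. Stirling: N! ~ sqrt(2π N)(N/e)^N and (9N)! ~ sqrt(2π·9N)·(9N/e)^(9N).
  (N!)^9/(9N)! ~ (2π N)^(9/2) (N/e)^(9N) / [sqrt(2π·9N) (9N/e)^(9N)]
     = (2π N)^(9/2) / sqrt(2π·9N) · (N/(9N))^(9N)
     = (2π N)^((9−1)/2) / 3 · 9^(−9N).
Since 9^9 > 1, the factor 9^(−9N) decays exponentially, so the ratio → 0. Substituting N = 5n gives the stated form.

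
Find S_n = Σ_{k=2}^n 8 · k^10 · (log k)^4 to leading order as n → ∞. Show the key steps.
S_n ~ 8 · n^11 · (log n)^4 / 11

By integral comparison, S_n = ∫_1^n 8 · x^10 · (log x)^4 dx + O(n^10 · (log n)^4). For the integral, the leading term of ∫_1^n x^10 (log x)^4 dx is n^11/11 · (log n)^4 (by repeated integration by parts; each step lowers the log-exponent and produces a relatively O(1/log n) correction). Hence S_n ~ 8 · n^11 · (log n)^4 / 11.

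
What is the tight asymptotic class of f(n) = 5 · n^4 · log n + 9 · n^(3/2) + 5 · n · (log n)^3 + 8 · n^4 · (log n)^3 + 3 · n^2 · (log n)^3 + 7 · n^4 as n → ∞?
f(n) ∈ Θ(n^4 · (log n)^3)

Compare the terms by growth order. For large n, n^a · (log n)^b dominates n^a' · (log n)^b' iff a > a', or (a = a' and b > b'). Ranking the 6 terms shows the dominant one is 8 · n^4 · (log n)^3. Hence f(n) ∈ Θ(n^4 · (log n)^3).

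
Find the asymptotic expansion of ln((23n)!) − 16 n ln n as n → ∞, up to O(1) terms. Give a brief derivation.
ln((23n)!) − 16 n ln n = 7 n ln n + 23(ln 23 − 1) n + (1/2) ln(2π·23n) + O(1/n)

Stirling: ln((23n)!) = 23n ln(23n) − 23n + (1/2) ln(2π·23n) + O(1/n).
Expand 23n ln(23n) = 23n (ln n + ln 23) = 23n ln n + 23n ln 23.
Subtract 16n ln n: leading term is (23 − 16) n ln n = 7 n ln n. The next term is 23n ln 23 − 23n = 23(ln 23 − 1) n. Then the (1/2) ln(2π·23n) correction.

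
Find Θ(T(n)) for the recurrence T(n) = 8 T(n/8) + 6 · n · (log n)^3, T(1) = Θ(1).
T(n) = Θ(n · (log n)^4)

Here log_8 8 = 1 and f(n) = 6 · n · (log n)^3 = Θ(n^(log_8 8) · (log n)^3). This is the extended Case 2 of the master theorem (f matches the critical exponent up to log factors), giving T(n) = Θ(n^(log_8 8) · (log n)^(3+1)) = Θ(n · (log n)^4).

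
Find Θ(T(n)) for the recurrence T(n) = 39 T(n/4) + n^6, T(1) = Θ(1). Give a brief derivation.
T(n) = Θ(n^6)

log_4 39 ≈ 2.643. f(n) = n^6 dominates n^(log_4 39) since 6 > 2.643, and the regularity condition a·f(n/b) = 39·(n/4)^6 = (39/4096)·n^6 ≤ c·f(n) holds with c = 39/4096 ≈ 0.00952 < 1. So this is Case 3: T(n) = Θ(f(n)) = Θ(n^6).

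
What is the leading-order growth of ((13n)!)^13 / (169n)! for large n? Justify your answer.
((13n)!)^13/(169n)! ~ ((2π·13n)^(12/2) / sqrt(13)) · 13^(−13·13n)  →  0

Write N = 13n. Stirling: N! ~ sqrt(2π N)(N/e)^N and (13N)! ~ sqrt(2π·13N)·(13N/e)^(13N).
  (N!)^13/(13N)! ~ (2π N)^(13/2) (N/e)^(13N) / [sqrt(2π·13N) (13N/e)^(13N)]
     = (2π N)^(13/2) / sqrt(2π·13N) · (N/(13N))^(13N)
     = (2π N)^((13−1)/2) / sqrt(13) · 13^(−13N).
Since 13^13 > 1, the factor 13^(−13N) decays exponentially, so the ratio → 0. Substituting N = 13n gives the stated form.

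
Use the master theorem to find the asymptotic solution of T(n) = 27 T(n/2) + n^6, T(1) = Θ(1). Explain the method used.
T(n) = Θ(n^6)

log_2 27 ≈ 4.755. f(n) = n^6 dominates n^(log_2 27) since 6 > 4.755, and the regularity condition a·f(n/b) = 27·(n/2)^6 = (27/64)·n^6 ≤ c·f(n) holds with c = 27/64 ≈ 0.422 < 1. So this is Case 3: T(n) = Θ(f(n)) = Θ(n^6).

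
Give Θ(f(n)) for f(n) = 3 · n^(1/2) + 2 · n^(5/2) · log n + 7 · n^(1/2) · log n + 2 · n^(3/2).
f(n) ∈ Θ(n^(5/2) · log n)

Compare the terms by growth order. For large n, n^a · (log n)^b dominates n^a' · (log n)^b' iff a > a', or (a = a' and b > b'). Ranking the 4 terms shows the dominant one is 2 · n^(5/2) · log n. Hence f(n) ∈ Θ(n^(5/2) · log n).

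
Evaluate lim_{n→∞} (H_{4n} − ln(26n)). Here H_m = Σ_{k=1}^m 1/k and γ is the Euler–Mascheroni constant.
lim = ln(2/13) + γ

By Euler-Maclaurin, H_m = ln m + γ + O(1/m). So
  H_{4n} − ln(26n) = ln(4n) + γ − ln(26n) + O(1/n)
                       = ln(4/26) + γ + O(1/n).
Hence the limit is ln(4/26) + γ (= ln(2/13)).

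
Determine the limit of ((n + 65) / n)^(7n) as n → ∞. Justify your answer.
lim = e^455

Rewrite as (1 + 65/n)^(7n). By the standard limit (1 + x/n)^n → e^x, we have (1 + 65/n)^n → e^65, and raising to the 7th power gives e^455.
More precisely, ln[(1 + 65/n)^(7n)] = 7n · ln(1 + 65/n) = 7n · (65/n + O(1/n^2)) = 455 + O(1/n) → 455.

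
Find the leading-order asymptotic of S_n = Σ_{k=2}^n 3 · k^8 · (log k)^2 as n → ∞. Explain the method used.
S_n ~ n^9 · (log n)^2 / 3

By integral comparison, S_n = ∫_1^n 3 · x^8 · (log x)^2 dx + O(n^8 · (log n)^2). For the integral, the leading term of ∫_1^n x^8 (log x)^2 dx is n^9/9 · (log n)^2 (by repeated integration by parts; each step lowers the log-exponent and produces a relatively O(1/log n) correction). Hence S_n ~ n^9 · (log n)^2 / 3.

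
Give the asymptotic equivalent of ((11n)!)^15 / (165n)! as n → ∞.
((11n)!)^15/(165n)! ~ ((2π·11n)^(14/2) / sqrt(15)) · 15^(−15·11n)  →  0

Write N = 11n. Stirling: N! ~ sqrt(2π N)(N/e)^N and (15N)! ~ sqrt(2π·15N)·(15N/e)^(15N).
  (N!)^15/(15N)! ~ (2π N)^(15/2) (N/e)^(15N) / [sqrt(2π·15N) (15N/e)^(15N)]
     = (2π N)^(15/2) / sqrt(2π·15N) · (N/(15N))^(15N)
     = (2π N)^((15−1)/2) / sqrt(15) · 15^(−15N).
Since 15^15 > 1, the factor 15^(−15N) decays exponentially, so the ratio → 0. Substituting N = 11n gives the stated form.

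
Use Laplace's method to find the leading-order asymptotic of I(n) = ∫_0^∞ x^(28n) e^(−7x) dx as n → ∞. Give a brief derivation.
I(n) ~ (sqrt(2π·28n) / 7) · (28n/(7e))^(28n)

Write the integrand as exp(28n ln x − 7x) and set f(x) = 28n ln x − 7x. Then f'(x) = 28n/x − 7 = 0 at x* = 28n/7, and f''(x*) = −28n/x*^2 = −7^2/(28n). Laplace's method (interior maximum) gives
  I(n) ~ e^(f(x*)) · sqrt(2π / |f''(x*)|)
        = exp(28n ln(28n/7) − 28n) · sqrt(2π · 28n / 7^2)
        = (28n/7)^(28n) e^(−28n) · sqrt(2π·28n) / 7
        = (sqrt(2π·28n) / 7) · (28n/(7e))^(28n).
This matches Γ(28n+1)/7^(28n+1) with Stirling applied to Γ.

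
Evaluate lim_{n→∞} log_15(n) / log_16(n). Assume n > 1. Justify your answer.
lim = ln(16) / ln(15) = log_15(16)

Change of base: log_15(n) = ln n / ln 15 and log_16(n) = ln n / ln 16. The ratio is (ln n / ln 15) · (ln 16 / ln n) = ln 16 / ln 15, a constant independent of n. So the limit is ln 16 / ln 15 = log_15(16).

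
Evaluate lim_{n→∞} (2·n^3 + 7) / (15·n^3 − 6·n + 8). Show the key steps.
lim = 2/15

For large n the leading n^3 terms dominate both numerator and denominator. Dividing top and bottom by n^3, every other term tends to 0, leaving 2/15.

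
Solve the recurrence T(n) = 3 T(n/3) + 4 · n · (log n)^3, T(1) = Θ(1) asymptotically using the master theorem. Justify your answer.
T(n) = Θ(n · (log n)^4)

Here log_3 3 = 1 and f(n) = 4 · n · (log n)^3 = Θ(n^(log_3 3) · (log n)^3). This is the extended Case 2 of the master theorem (f matches the critical exponent up to log factors), giving T(n) = Θ(n^(log_3 3) · (log n)^(3+1)) = Θ(n · (log n)^4).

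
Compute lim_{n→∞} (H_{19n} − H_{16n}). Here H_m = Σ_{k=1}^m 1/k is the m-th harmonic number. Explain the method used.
lim = ln(19/16)

Euler-Maclaurin gives H_m = ln m + γ + 1/(2m) + O(1/m^2). The γ and O(1/m) terms cancel in the difference:
  H_{19n} − H_{16n} = ln(19n) − ln(16n) + O(1/n) = ln(19/16) + O(1/n).
Hence the limit is ln(19/16).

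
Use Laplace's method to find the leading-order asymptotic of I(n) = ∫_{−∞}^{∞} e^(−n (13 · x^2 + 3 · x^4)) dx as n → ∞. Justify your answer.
I(n) ~ sqrt(π/(13n))

φ(x) = 13 · x^2 + 3 · x^4 has its unique global minimum at x* = 0 (since φ'(x) = 26x + 12x^3 = 0 only at x = 0 for real x with both coefficients positive, and φ → ∞ as |x| → ∞). At x* = 0, φ(0) = 0 and φ''(0) = 26. Laplace's method then gives
  I(n) ~ sqrt(2π / (n · φ''(0))) · e^(−n φ(0)) = sqrt(2π / (26n)) = sqrt(π/(13n)).
The 3 · x^4 term contributes only at subleading order (an O(1/n) relative correction).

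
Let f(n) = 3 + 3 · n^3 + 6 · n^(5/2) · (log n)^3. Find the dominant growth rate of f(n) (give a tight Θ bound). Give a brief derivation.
f(n) ∈ Θ(n^3)

Compare the terms by growth order. For large n, n^a · (log n)^b dominates n^a' · (log n)^b' iff a > a', or (a = a' and b > b'). Ranking the 3 terms shows the dominant one is 3 · n^3. Hence f(n) ∈ Θ(n^3).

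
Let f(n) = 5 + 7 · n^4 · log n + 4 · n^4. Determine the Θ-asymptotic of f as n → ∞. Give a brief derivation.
f(n) ∈ Θ(n^4 · log n)

Compare the terms by growth order. For large n, n^a · (log n)^b dominates n^a' · (log n)^b' iff a > a', or (a = a' and b > b'). Ranking the 3 terms shows the dominant one is 7 · n^4 · log n. Hence f(n) ∈ Θ(n^4 · log n).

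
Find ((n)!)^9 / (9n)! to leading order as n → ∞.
((n)!)^9/(9n)! ~ ((2π·n)^(8/2) / 3) · 9^(−9·n)  →  0

Write N = n. Stirling: N! ~ sqrt(2π N)(N/e)^N and (9N)! ~ sqrt(2π·9N)·(9N/e)^(9N).
  (N!)^9/(9N)! ~ (2π N)^(9/2) (N/e)^(9N) / [sqrt(2π·9N) (9N/e)^(9N)]
     = (2π N)^(9/2) / sqrt(2π·9N) · (N/(9N))^(9N)
     = (2π N)^((9−1)/2) / 3 · 9^(−9N).
Since 9^9 > 1, the factor 9^(−9N) decays exponentially, so the ratio → 0. Substituting N = n gives the stated form.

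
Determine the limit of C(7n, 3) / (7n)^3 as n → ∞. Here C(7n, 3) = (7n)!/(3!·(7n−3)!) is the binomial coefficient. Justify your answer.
lim = 1/3! = 1/6

With N = 7n → ∞: C(N, 3) / N^3 = [N(N−1)…(N−2)] / (3! · N^3) = (1/3!) · 1 · (1 − 1/(7n)) · (1 − 2/(7n)). Each factor → 1 as N → ∞, so the limit is 1/3! = 1/6.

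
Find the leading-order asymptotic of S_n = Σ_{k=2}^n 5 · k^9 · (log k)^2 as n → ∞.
S_n ~ n^10 · (log n)^2 / 2

By integral comparison, S_n = ∫_1^n 5 · x^9 · (log x)^2 dx + O(n^9 · (log n)^2). For the integral, the leading term of ∫_1^n x^9 (log x)^2 dx is n^10/10 · (log n)^2 (by repeated integration by parts; each step lowers the log-exponent and produces a relatively O(1/log n) correction). Hence S_n ~ n^10 · (log n)^2 / 2.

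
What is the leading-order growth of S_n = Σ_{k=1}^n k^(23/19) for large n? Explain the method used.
S_n ~ (19/42) · n^(42/19)

Integral comparison: Σ_{k=1}^n k^(23/19) = ∫_0^n x^(23/19) dx + O(n^(23/19)). The integral is n^(1 + 23/19) / (1 + 23/19) = n^((23+19)/19) / ((23+19)/19) = (19/42) · n^(42/19).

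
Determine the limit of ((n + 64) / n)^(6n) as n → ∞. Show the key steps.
lim = e^384

Rewrite as (1 + 64/n)^(6n). By the standard limit (1 + x/n)^n → e^x, we have (1 + 64/n)^n → e^64, and raising to the 6th power gives e^384.
More precisely, ln[(1 + 64/n)^(6n)] = 6n · ln(1 + 64/n) = 6n · (64/n + O(1/n^2)) = 384 + O(1/n) → 384.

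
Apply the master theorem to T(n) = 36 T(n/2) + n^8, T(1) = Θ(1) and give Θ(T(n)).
T(n) = Θ(n^8)

log_2 36 ≈ 5.170. f(n) = n^8 dominates n^(log_2 36) since 8 > 5.170, and the regularity condition a·f(n/b) = 36·(n/2)^8 = (36/256)·n^8 ≤ c·f(n) holds with c = 36/256 ≈ 0.141 < 1. So this is Case 3: T(n) = Θ(f(n)) = Θ(n^8).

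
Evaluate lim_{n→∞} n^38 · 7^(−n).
lim = 0

Exponentials with base > 1 dominate every fixed polynomial: for any fixed c, n^c / 7^n → 0 as n → ∞ (e.g. by the ratio test, or by writing 7^n = e^(n ln 7) and noting e^(n ln 7) / n^c → ∞). Hence n^38 · 7^(−n) = n^38 / 7^n → 0.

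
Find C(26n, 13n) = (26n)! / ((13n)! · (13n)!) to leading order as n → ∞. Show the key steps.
C(26n, 13n) ~ (4)^(13n) · sqrt(1/(π·13n))

Write N = 13n. Apply Stirling to each factorial:
  (2N)! ~ sqrt(2π·2N) · (2N/e)^(2N),
  N! ~ sqrt(2π N) · (N/e)^N,
  (1N)! ~ sqrt(2π·1N) · (1N/e)^(1N).
The exponential factors combine to (2N)^(2N) / (N^N · (1N)^(1N)) = 2^(2N)/1^(1N) = (2^2/1^1)^N = (4)^N.
The square-root prefactors combine to sqrt(2π·2N) / (sqrt(2π N)·sqrt(2π·1N)) = sqrt(2 / (2π·1·N)) = sqrt(1/(π·13n)).
Substituting N = 13n: C(26n, 13n) ~ (4)^(13n) · sqrt(1/(π·13n)).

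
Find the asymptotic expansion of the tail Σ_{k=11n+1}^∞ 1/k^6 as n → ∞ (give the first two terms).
Σ_{k>11n} 1/k^6 = 1/(5 · (11n)^5) − 1/(2 · (11n)^6) + O(1/(11n)^7)

Compare to the integral: ∫_{11n}^∞ x^(−6) dx = [−x^(−5)/5]_{11n}^∞ = 1/((6−1)·(11n)^5). The Euler-Maclaurin correction adds −f(11n)/2 = −1/(2·(11n)^6). Euler-Maclaurin then gives
  Σ_{k>11n} 1/k^6 = ∫_{11n}^∞ dx/x^6 − 1/(2·(11n)^6) + O(1/(11n)^7).
(Equivalently this is ζ(6) − Σ_{k≤11n} 1/k^6.)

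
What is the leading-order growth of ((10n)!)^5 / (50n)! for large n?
((10n)!)^5/(50n)! ~ ((2π·10n)^(4/2) / sqrt(5)) · 5^(−5·10n)  →  0

Write N = 10n. Stirling: N! ~ sqrt(2π N)(N/e)^N and (5N)! ~ sqrt(2π·5N)·(5N/e)^(5N).
  (N!)^5/(5N)! ~ (2π N)^(5/2) (N/e)^(5N) / [sqrt(2π·5N) (5N/e)^(5N)]
     = (2π N)^(5/2) / sqrt(2π·5N) · (N/(5N))^(5N)
     = (2π N)^((5−1)/2) / sqrt(5) · 5^(−5N).
Since 5^5 > 1, the factor 5^(−5N) decays exponentially, so the ratio → 0. Substituting N = 10n gives the stated form.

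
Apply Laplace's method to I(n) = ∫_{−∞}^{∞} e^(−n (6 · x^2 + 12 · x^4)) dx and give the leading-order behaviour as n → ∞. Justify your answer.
I(n) ~ sqrt(π/(6n))

φ(x) = 6 · x^2 + 12 · x^4 has its unique global minimum at x* = 0 (since φ'(x) = 12x + 48x^3 = 0 only at x = 0 for real x with both coefficients positive, and φ → ∞ as |x| → ∞). At x* = 0, φ(0) = 0 and φ''(0) = 12. Laplace's method then gives
  I(n) ~ sqrt(2π / (n · φ''(0))) · e^(−n φ(0)) = sqrt(2π / (12n)) = sqrt(π/(6n)).
The 12 · x^4 term contributes only at subleading order (an O(1/n) relative correction).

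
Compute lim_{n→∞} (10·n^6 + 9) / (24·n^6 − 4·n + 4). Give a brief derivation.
lim = 10/24 = 5/12

For large n the leading n^6 terms dominate both numerator and denominator. Dividing top and bottom by n^6, every other term tends to 0, leaving 10/24 = 5/12.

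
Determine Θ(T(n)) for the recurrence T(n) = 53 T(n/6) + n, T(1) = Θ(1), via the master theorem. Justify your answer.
T(n) = Θ(n^(log_6 53))

Master theorem: compare f(n) = n to n^(log_6 53) where log_6 53 ≈ 2.216. Since 1 < log_6 53, we have f(n) = O(n^(log_6 53 − ε)) for some ε > 0 — Case 1. Hence T(n) = Θ(n^(log_6 53)).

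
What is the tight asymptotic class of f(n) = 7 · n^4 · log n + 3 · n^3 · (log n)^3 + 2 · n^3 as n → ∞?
f(n) ∈ Θ(n^4 · log n)

Compare the terms by growth order. For large n, n^a · (log n)^b dominates n^a' · (log n)^b' iff a > a', or (a = a' and b > b'). Ranking the 3 terms shows the dominant one is 7 · n^4 · log n. Hence f(n) ∈ Θ(n^4 · log n).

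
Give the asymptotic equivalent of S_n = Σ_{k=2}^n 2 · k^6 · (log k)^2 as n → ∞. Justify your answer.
S_n ~ 2 · n^7 · (log n)^2 / 7

By integral comparison, S_n = ∫_1^n 2 · x^6 · (log x)^2 dx + O(n^6 · (log n)^2). For the integral, the leading term of ∫_1^n x^6 (log x)^2 dx is n^7/7 · (log n)^2 (by repeated integration by parts; each step lowers the log-exponent and produces a relatively O(1/log n) correction). Hence S_n ~ 2 · n^7 · (log n)^2 / 7.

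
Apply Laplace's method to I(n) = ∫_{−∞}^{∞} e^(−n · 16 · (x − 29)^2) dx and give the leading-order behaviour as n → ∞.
I(n) = sqrt(π/(16n))

Here φ(x) = 16 · (x − 29)^2 has its unique minimum at x* = 29 with φ(x*) = 0 and φ''(x*) = 32. Laplace's method gives
  I(n) ~ e^(−n φ(x*)) · sqrt(2π / (n · φ''(x*))) = sqrt(2π / (32n)) = sqrt(π/(16n)).
This is exact: substituting u = (x − 29)·sqrt(16n) gives I(n) = (1/sqrt(16n)) ∫_{−∞}^{∞} e^(−u^2) du = sqrt(π/(16n)).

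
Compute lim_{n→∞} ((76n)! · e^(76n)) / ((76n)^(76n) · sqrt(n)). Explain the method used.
lim = sqrt(2π·76)

Stirling: (76n)! ~ sqrt(2π·76n) · (76n/e)^(76n). Hence
  (76n)! · e^(76n) / (76n)^(76n) ~ sqrt(2π·76n).
Dividing by sqrt(n): sqrt(2π·76n) / sqrt(n) = sqrt(2π·76) · n^((1−1)/2), so the limit is sqrt(2π·76).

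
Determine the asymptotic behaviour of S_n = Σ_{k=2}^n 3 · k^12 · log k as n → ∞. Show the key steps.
S_n ~ 3 · n^13 log n / 13 − 3 · n^13 / 169

By integral comparison, S_n = ∫_1^n 3 · x^12 · log x dx + O(n^12 · log n). For the integral, ∫ x^12 log x dx = n^13 log n / 13 − n^13/169 (integration by parts). Hence S_n ~ 3 · n^13 log n / 13 − 3 · n^13 / 169.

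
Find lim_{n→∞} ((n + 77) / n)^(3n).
lim = e^231

Rewrite as (1 + 77/n)^(3n). By the standard limit (1 + x/n)^n → e^x, we have (1 + 77/n)^n → e^77, and raising to the 3rd power gives e^231.
More precisely, ln[(1 + 77/n)^(3n)] = 3n · ln(1 + 77/n) = 3n · (77/n + O(1/n^2)) = 231 + O(1/n) → 231.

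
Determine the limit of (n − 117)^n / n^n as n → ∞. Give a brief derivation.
lim = e^(−117)

Rewrite as (1 − 117/n)^(n). By the standard limit (1 + x/n)^n → e^x, we have (1 − 117/n)^n → e^(−117), and raising to the 1st power gives e^(−117).
More precisely, ln[(1 − 117/n)^(n)] = n · ln(1 − 117/n) = n · (-117/n + O(1/n^2)) = -117 + O(1/n) → -117.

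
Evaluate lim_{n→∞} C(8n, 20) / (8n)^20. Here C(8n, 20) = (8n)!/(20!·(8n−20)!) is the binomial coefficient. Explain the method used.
lim = 1/20! = 1/2432902008176640000

With N = 8n → ∞: C(N, 20) / N^20 = [N(N−1)…(N−19)] / (20! · N^20) = (1/20!) · 1 · (1 − 1/(8n)) · … · (1 − 19/(8n)). Each factor → 1 as N → ∞, so the limit is 1/20! = 1/2432902008176640000.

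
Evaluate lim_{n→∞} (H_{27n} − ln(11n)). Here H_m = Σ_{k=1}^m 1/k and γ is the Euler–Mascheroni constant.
lim = ln(27/11) + γ

By Euler-Maclaurin, H_m = ln m + γ + O(1/m). So
  H_{27n} − ln(11n) = ln(27n) + γ − ln(11n) + O(1/n)
                       = ln(27/11) + γ + O(1/n).
Hence the limit is ln(27/11) + γ.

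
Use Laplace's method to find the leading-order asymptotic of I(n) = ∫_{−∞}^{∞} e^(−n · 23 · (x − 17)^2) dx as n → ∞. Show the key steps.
I(n) = sqrt(π/(23n))

Here φ(x) = 23 · (x − 17)^2 has its unique minimum at x* = 17 with φ(x*) = 0 and φ''(x*) = 46. Laplace's method gives
  I(n) ~ e^(−n φ(x*)) · sqrt(2π / (n · φ''(x*))) = sqrt(2π / (46n)) = sqrt(π/(23n)).
This is exact: substituting u = (x − 17)·sqrt(23n) gives I(n) = (1/sqrt(23n)) ∫_{−∞}^{∞} e^(−u^2) du = sqrt(π/(23n)).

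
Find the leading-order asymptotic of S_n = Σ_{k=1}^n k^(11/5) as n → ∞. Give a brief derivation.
S_n ~ (5/16) · n^(16/5)

Integral comparison: Σ_{k=1}^n k^(11/5) = ∫_0^n x^(11/5) dx + O(n^(11/5)). The integral is n^(1 + 11/5) / (1 + 11/5) = n^((11+5)/5) / ((11+5)/5) = (5/16) · n^(16/5).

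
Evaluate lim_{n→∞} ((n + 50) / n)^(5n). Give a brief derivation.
lim = e^250

Rewrite as (1 + 50/n)^(5n). By the standard limit (1 + x/n)^n → e^x, we have (1 + 50/n)^n → e^50, and raising to the 5th power gives e^250.
More precisely, ln[(1 + 50/n)^(5n)] = 5n · ln(1 + 50/n) = 5n · (50/n + O(1/n^2)) = 250 + O(1/n) → 250.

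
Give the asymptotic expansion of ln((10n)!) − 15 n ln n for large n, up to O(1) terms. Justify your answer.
ln((10n)!) − 15 n ln n = −5 n ln n + 10(ln 10 − 1) n + (1/2) ln(2π·10n) + O(1/n)

Stirling: ln((10n)!) = 10n ln(10n) − 10n + (1/2) ln(2π·10n) + O(1/n).
Expand 10n ln(10n) = 10n (ln n + ln 10) = 10n ln n + 10n ln 10.
Subtract 15n ln n: leading term is (10 − 15) n ln n = −5 n ln n. The next term is 10n ln 10 − 10n = 10(ln 10 − 1) n. Then the (1/2) ln(2π·10n) correction.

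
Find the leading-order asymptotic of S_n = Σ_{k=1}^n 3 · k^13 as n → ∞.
S_n ~ 3 · n^14 / 14

By integral comparison (Euler-Maclaurin), Σ_{k=1}^n 3 · k^13 = 3 · ∫_0^n x^13 dx + O(n^13) = 3 · n^14/14 + O(n^13). (Equivalently, Faulhaber's formula gives the same leading term.)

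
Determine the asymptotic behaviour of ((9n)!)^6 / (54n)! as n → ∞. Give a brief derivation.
((9n)!)^6/(54n)! ~ ((2π·9n)^(5/2) / sqrt(6)) · 6^(−6·9n)  →  0

Write N = 9n. Stirling: N! ~ sqrt(2π N)(N/e)^N and (6N)! ~ sqrt(2π·6N)·(6N/e)^(6N).
  (N!)^6/(6N)! ~ (2π N)^(6/2) (N/e)^(6N) / [sqrt(2π·6N) (6N/e)^(6N)]
     = (2π N)^(6/2) / sqrt(2π·6N) · (N/(6N))^(6N)
     = (2π N)^((6−1)/2) / sqrt(6) · 6^(−6N).
Since 6^6 > 1, the factor 6^(−6N) decays exponentially, so the ratio → 0. Substituting N = 9n gives the stated form.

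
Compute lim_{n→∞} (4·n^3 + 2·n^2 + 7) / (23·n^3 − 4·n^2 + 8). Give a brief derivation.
lim = 4/23

For large n the leading n^3 terms dominate both numerator and denominator. Dividing top and bottom by n^3, every other term tends to 0, leaving 4/23.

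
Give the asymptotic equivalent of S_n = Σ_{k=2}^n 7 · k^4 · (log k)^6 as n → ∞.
S_n ~ 7 · n^5 · (log n)^6 / 5

By integral comparison, S_n = ∫_1^n 7 · x^4 · (log x)^6 dx + O(n^4 · (log n)^6). For the integral, the leading term of ∫_1^n x^4 (log x)^6 dx is n^5/5 · (log n)^6 (by repeated integration by parts; each step lowers the log-exponent and produces a relatively O(1/log n) correction). Hence S_n ~ 7 · n^5 · (log n)^6 / 5.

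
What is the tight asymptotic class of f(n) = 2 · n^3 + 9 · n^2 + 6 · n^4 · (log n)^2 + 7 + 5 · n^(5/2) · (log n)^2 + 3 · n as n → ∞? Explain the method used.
f(n) ∈ Θ(n^4 · (log n)^2)

Compare the terms by growth order. For large n, n^a · (log n)^b dominates n^a' · (log n)^b' iff a > a', or (a = a' and b > b'). Ranking the 6 terms shows the dominant one is 6 · n^4 · (log n)^2. Hence f(n) ∈ Θ(n^4 · (log n)^2).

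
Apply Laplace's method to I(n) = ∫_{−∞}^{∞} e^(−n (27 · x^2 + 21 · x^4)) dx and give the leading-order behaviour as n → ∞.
I(n) ~ sqrt(π/(27n))

φ(x) = 27 · x^2 + 21 · x^4 has its unique global minimum at x* = 0 (since φ'(x) = 54x + 84x^3 = 0 only at x = 0 for real x with both coefficients positive, and φ → ∞ as |x| → ∞). At x* = 0, φ(0) = 0 and φ''(0) = 54. Laplace's method then gives
  I(n) ~ sqrt(2π / (n · φ''(0))) · e^(−n φ(0)) = sqrt(2π / (54n)) = sqrt(π/(27n)).
The 21 · x^4 term contributes only at subleading order (an O(1/n) relative correction).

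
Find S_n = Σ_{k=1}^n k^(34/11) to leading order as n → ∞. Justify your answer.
S_n ~ (11/45) · n^(45/11)

Integral comparison: Σ_{k=1}^n k^(34/11) = ∫_0^n x^(34/11) dx + O(n^(34/11)). The integral is n^(1 + 34/11) / (1 + 34/11) = n^((34+11)/11) / ((34+11)/11) = (11/45) · n^(45/11).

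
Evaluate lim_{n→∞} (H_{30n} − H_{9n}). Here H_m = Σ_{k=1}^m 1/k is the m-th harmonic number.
lim = ln(30/9) = ln(10/3)

Euler-Maclaurin gives H_m = ln m + γ + 1/(2m) + O(1/m^2). The γ and O(1/m) terms cancel in the difference:
  H_{30n} − H_{9n} = ln(30n) − ln(9n) + O(1/n) = ln(30/9) + O(1/n).
Hence the limit is ln(30/9) = ln(10/3).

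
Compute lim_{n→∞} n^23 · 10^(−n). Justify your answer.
lim = 0

Exponentials with base > 1 dominate every fixed polynomial: for any fixed c, n^c / 10^n → 0 as n → ∞ (e.g. by the ratio test, or by writing 10^n = e^(n ln 10) and noting e^(n ln 10) / n^c → ∞). Hence n^23 · 10^(−n) = n^23 / 10^n → 0.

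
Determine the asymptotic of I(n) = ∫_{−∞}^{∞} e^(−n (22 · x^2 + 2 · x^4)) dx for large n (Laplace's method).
I(n) ~ sqrt(π/(22n))

φ(x) = 22 · x^2 + 2 · x^4 has its unique global minimum at x* = 0 (since φ'(x) = 44x + 8x^3 = 0 only at x = 0 for real x with both coefficients positive, and φ → ∞ as |x| → ∞). At x* = 0, φ(0) = 0 and φ''(0) = 44. Laplace's method then gives
  I(n) ~ sqrt(2π / (n · φ''(0))) · e^(−n φ(0)) = sqrt(2π / (44n)) = sqrt(π/(22n)).
The 2 · x^4 term contributes only at subleading order (an O(1/n) relative correction).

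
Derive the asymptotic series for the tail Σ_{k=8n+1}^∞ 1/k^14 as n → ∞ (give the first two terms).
Σ_{k>8n} 1/k^14 = 1/(13 · (8n)^13) − 1/(2 · (8n)^14) + O(1/(8n)^15)

Compare to the integral: ∫_{8n}^∞ x^(−14) dx = [−x^(−13)/13]_{8n}^∞ = 1/((14−1)·(8n)^13). The Euler-Maclaurin correction adds −f(8n)/2 = −1/(2·(8n)^14). Euler-Maclaurin then gives
  Σ_{k>8n} 1/k^14 = ∫_{8n}^∞ dx/x^14 − 1/(2·(8n)^14) + O(1/(8n)^15).
(Equivalently this is ζ(14) − Σ_{k≤8n} 1/k^14.)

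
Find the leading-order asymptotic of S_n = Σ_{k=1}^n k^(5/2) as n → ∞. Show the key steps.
S_n ~ (2/7) · n^(7/2)

Integral comparison: Σ_{k=1}^n k^(5/2) = ∫_0^n x^(5/2) dx + O(n^(5/2)). The integral is n^(1 + 5/2) / (1 + 5/2) = n^((5+2)/2) / ((5+2)/2) = (2/7) · n^(7/2).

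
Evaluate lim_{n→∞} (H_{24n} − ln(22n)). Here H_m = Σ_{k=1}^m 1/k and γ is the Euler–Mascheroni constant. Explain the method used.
lim = ln(12/11) + γ

By Euler-Maclaurin, H_m = ln m + γ + O(1/m). So
  H_{24n} − ln(22n) = ln(24n) + γ − ln(22n) + O(1/n)
                       = ln(24/22) + γ + O(1/n).
Hence the limit is ln(24/22) + γ (= ln(12/11)).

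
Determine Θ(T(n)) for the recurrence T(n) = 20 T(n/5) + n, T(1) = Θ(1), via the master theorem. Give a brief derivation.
T(n) = Θ(n^(log_5 20))

Master theorem: compare f(n) = n to n^(log_5 20) where log_5 20 ≈ 1.861. Since 1 < log_5 20, we have f(n) = O(n^(log_5 20 − ε)) for some ε > 0 — Case 1. Hence T(n) = Θ(n^(log_5 20)).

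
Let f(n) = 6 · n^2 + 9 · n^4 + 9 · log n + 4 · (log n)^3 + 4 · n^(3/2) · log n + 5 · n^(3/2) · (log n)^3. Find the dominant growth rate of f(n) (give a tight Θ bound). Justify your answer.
f(n) ∈ Θ(n^4)

Compare the terms by growth order. For large n, n^a · (log n)^b dominates n^a' · (log n)^b' iff a > a', or (a = a' and b > b'). Ranking the 6 terms shows the dominant one is 9 · n^4. Hence f(n) ∈ Θ(n^4).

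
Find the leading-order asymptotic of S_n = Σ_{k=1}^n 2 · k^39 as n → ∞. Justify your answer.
S_n ~ n^40 / 20

By integral comparison (Euler-Maclaurin), Σ_{k=1}^n 2 · k^39 = 2 · ∫_0^n x^39 dx + O(n^39) = 2 · n^40/40 = n^40 / 20 + O(n^39). (Equivalently, Faulhaber's formula gives the same leading term.)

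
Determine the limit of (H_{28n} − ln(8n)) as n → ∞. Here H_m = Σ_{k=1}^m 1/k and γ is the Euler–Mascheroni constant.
lim = ln(7/2) + γ

By Euler-Maclaurin, H_m = ln m + γ + O(1/m). So
  H_{28n} − ln(8n) = ln(28n) + γ − ln(8n) + O(1/n)
                       = ln(28/8) + γ + O(1/n).
Hence the limit is ln(28/8) + γ (= ln(7/2)).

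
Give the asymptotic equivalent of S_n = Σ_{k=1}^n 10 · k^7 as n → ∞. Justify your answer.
S_n ~ 5 · n^8 / 4

By integral comparison (Euler-Maclaurin), Σ_{k=1}^n 10 · k^7 = 10 · ∫_0^n x^7 dx + O(n^7) = 10 · n^8/8 = 5 · n^8 / 4 + O(n^7). (Equivalently, Faulhaber's formula gives the same leading term.)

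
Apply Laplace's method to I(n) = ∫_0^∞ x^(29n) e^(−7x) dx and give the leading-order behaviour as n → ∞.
I(n) ~ (sqrt(2π·29n) / 7) · (29n/(7e))^(29n)

Write the integrand as exp(29n ln x − 7x) and set f(x) = 29n ln x − 7x. Then f'(x) = 29n/x − 7 = 0 at x* = 29n/7, and f''(x*) = −29n/x*^2 = −7^2/(29n). Laplace's method (interior maximum) gives
  I(n) ~ e^(f(x*)) · sqrt(2π / |f''(x*)|)
        = exp(29n ln(29n/7) − 29n) · sqrt(2π · 29n / 7^2)
        = (29n/7)^(29n) e^(−29n) · sqrt(2π·29n) / 7
        = (sqrt(2π·29n) / 7) · (29n/(7e))^(29n).
This matches Γ(29n+1)/7^(29n+1) with Stirling applied to Γ.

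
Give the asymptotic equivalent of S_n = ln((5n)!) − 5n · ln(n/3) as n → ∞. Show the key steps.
S_n ~ 5n · (ln 15 − 1) + O(ln n)

Stirling: ln((5n)!) = 5n ln(5n) − 5n + O(ln n).
  S_n = 5n ln(5n) − 5n − 5n ln(n/3) + O(ln n)
      = 5n ln(5n) − 5n ln n + 5n ln 3 − 5n + O(ln n)
      = 5n ln 5 + 5n ln 3 − 5n + O(ln n)
      = 5n (ln 15 − 1) + O(ln n).
Numerically ln(15) − 1 ≈ 1.7081.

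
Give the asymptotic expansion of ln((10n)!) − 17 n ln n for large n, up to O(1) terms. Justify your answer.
ln((10n)!) − 17 n ln n = −7 n ln n + 10(ln 10 − 1) n + (1/2) ln(2π·10n) + O(1/n)

Stirling: ln((10n)!) = 10n ln(10n) − 10n + (1/2) ln(2π·10n) + O(1/n).
Expand 10n ln(10n) = 10n (ln n + ln 10) = 10n ln n + 10n ln 10.
Subtract 17n ln n: leading term is (10 − 17) n ln n = −7 n ln n. The next term is 10n ln 10 − 10n = 10(ln 10 − 1) n. Then the (1/2) ln(2π·10n) correction.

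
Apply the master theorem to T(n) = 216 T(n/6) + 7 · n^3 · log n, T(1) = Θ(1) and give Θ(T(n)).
T(n) = Θ(n^3 · (log n)^2)

Here log_6 216 = 3 and f(n) = 7 · n^3 · log n = Θ(n^(log_6 216) · (log n)^1). This is the extended Case 2 of the master theorem (f matches the critical exponent up to log factors), giving T(n) = Θ(n^(log_6 216) · (log n)^(1+1)) = Θ(n^3 · (log n)^2).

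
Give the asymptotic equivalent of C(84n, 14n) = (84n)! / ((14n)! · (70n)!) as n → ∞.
C(84n, 14n) ~ (46656/3125)^(14n) · sqrt(3/(5π·14n))

Write N = 14n. Apply Stirling to each factorial:
  (6N)! ~ sqrt(2π·6N) · (6N/e)^(6N),
  N! ~ sqrt(2π N) · (N/e)^N,
  (5N)! ~ sqrt(2π·5N) · (5N/e)^(5N).
The exponential factors combine to (6N)^(6N) / (N^N · (5N)^(5N)) = 6^(6N)/5^(5N) = (6^6/5^5)^N = (46656/3125)^N.
The square-root prefactors combine to sqrt(2π·6N) / (sqrt(2π N)·sqrt(2π·5N)) = sqrt(6 / (2π·5·N)) = sqrt(3/(5π·14n)).
Substituting N = 14n: C(84n, 14n) ~ (46656/3125)^(14n) · sqrt(3/(5π·14n)).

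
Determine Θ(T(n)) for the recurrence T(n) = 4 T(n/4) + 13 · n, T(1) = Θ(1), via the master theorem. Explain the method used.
T(n) = Θ(n log n)

log_4 4 = 1, and f(n) = 13 · n = Θ(n^(log_4 4)). This is Case 2 of the master theorem: T(n) = Θ(f(n) · log n) = Θ(n log n).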